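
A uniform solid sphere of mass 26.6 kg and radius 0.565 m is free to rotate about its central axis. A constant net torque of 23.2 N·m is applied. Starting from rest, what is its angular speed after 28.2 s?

ω ≈ 193 rad/s

I = (2/5)MR² = (2/5)(26.6)(0.565)² = 3.397 kg·m².
α = τ/I = 23.2/3.397 = 6.830 rad/s².
ω = ω₀ + αt = 0 + (6.830)(28.2) = 192.6 rad/s.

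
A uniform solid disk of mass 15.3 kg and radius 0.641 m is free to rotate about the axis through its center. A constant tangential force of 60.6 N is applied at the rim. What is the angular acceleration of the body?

α ≈ 12.4 rad/s²

I = ½MR² = (1/2)(15.3)(0.641)² = 3.143 kg·m².
τ = F R = (60.6)(0.641) = 38.84 N·m.
From τ = Iα: α = 38.84/3.143 = 12.36 rad/s².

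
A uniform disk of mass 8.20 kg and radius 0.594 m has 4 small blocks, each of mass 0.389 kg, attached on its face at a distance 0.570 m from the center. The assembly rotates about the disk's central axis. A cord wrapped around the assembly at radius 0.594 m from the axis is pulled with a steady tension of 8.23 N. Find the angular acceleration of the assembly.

I_disk = ½MR² = ½(8.20)(0.594)² = 1.447 kg·m².
I_blocks = 4·m·r² = 4(0.389)(0.570)² = 0.5055 kg·m².
Total I = 1.952 kg·m².
τ = F r = (8.23)(0.594) = 4.889 N·m.
α = τ/I = 4.889/1.952 = 2.504 rad/s².

α ≈ 2.50 rad/s²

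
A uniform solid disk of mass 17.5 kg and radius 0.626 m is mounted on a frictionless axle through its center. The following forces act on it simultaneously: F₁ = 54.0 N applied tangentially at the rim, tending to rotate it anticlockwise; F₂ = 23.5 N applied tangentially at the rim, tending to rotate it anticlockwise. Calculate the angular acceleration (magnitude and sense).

α ≈ 14.1 rad/s², anticlockwise

I = ½MR² = (1/2)(17.5)(0.626)² = 3.429 kg·m².
Taking anticlockwise as positive: τ₁ = +(54.0)(0.626) = +33.80 N·m; τ₂ = +(23.5)(0.626) = +14.71 N·m.
Net torque τ = 48.52 N·m.
α = τ/I = 48.52/3.429 = 14.15 rad/s².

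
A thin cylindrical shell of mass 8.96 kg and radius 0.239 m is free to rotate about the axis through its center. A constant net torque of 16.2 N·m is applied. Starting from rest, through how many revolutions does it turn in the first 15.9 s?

≈ 637 revolutions

I = MR² = (8.96)(0.239)² = 0.5118 kg·m².
α = τ/I = 16.2/0.5118 = 31.65 rad/s².
θ = ½αt² = ½(31.65)(15.9)² = 4001 rad.
Revolutions = θ/(2π) = 636.8.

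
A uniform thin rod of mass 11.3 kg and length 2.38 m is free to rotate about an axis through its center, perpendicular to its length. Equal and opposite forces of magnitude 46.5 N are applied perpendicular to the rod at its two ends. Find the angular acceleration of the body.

I = (1/12)ML² = (1/12)(11.3)(2.38)² = 5.334 kg·m².
The couple gives τ = F·(L/2) + F·(L/2) = F L = (46.5)(2.38) = 110.7 N·m.
From τ = Iα: α = 110.7/5.334 = 20.75 rad/s².

α ≈ 20.7 rad/s²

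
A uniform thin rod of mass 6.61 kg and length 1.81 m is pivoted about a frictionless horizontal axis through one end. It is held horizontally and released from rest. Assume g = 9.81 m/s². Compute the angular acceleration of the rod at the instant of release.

About the pivot, I = (1/3)ML² = (1/3)(6.61)(1.81)² = 7.218 kg·m².
The weight acts at the center, a distance L/2 = 0.9050 m from the pivot; τ = Mg(L/2) = 58.68 N·m.
α = τ/I = 58.68/7.218 = 8.130 rad/s².

α ≈ 8.13 rad/s²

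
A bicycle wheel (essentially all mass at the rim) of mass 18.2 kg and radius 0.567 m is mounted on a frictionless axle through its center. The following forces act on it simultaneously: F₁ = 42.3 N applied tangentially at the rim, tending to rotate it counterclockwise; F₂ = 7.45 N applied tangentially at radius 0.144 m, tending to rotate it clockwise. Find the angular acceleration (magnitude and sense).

α ≈ 3.92 rad/s², counterclockwise

I = MR² = (18.2)(0.567)² = 5.851 kg·m².
Taking counterclockwise as positive: τ₁ = +(42.3)(0.567) = +23.98 N·m; τ₂ = −(7.45)(0.144) = −1.073 N·m.
Net torque τ = 22.91 N·m.
α = τ/I = 22.91/5.851 = 3.916 rad/s².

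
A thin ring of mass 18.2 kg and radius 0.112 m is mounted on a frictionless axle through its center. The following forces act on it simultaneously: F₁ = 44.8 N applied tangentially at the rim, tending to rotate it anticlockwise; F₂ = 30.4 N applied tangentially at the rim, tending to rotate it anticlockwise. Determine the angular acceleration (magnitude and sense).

I = MR² = (18.2)(0.112)² = 0.2283 kg·m².
Taking anticlockwise as positive: τ₁ = +(44.8)(0.112) = +5.018 N·m; τ₂ = +(30.4)(0.112) = +3.405 N·m.
Net torque τ = 8.422 N·m.
α = τ/I = 8.422/0.2283 = 36.89 rad/s².

α ≈ 36.9 rad/s², anticlockwise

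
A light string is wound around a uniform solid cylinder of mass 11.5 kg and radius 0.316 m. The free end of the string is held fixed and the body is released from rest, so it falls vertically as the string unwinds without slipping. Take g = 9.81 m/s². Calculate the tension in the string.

Translation: Mg − T = Ma. Rotation about the center: TR = Iα with I = ½MR².
With a = αR: T = (I/R²)a = (1/2)M a, so Mg = (1 + 0.5000)Ma.
a = g/(1 + 0.5000) = 9.81/1.500 = 6.540 m/s².
T = 0.5000·M·a = (0.5000)(11.5)(6.540) = 37.60 N.

T ≈ 37.6 N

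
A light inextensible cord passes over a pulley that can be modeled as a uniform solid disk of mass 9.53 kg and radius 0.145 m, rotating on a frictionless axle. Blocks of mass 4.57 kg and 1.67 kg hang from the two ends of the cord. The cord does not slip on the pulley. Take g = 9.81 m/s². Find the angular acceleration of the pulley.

I = ½MR² = (1/2)(9.53)(0.145)² = 0.1002 kg·m².
Heavier block: m₁g − T₁ = m₁a. Lighter block: T₂ − m₂g = m₂a.
Pulley: (T₁ − T₂)R = Iα = I(a/R), so T₁ − T₂ = (I/R²)a = (1/2)M_p a = 4.765·a.
Adding the three: (m₁ − m₂)g = (m₁ + m₂ + 4.765)a, so a = (4.57 − 1.67)(9.81)/(4.57 + 1.67 + 4.765) = 2.585 m/s².
α = a/R = 2.585/0.145 = 17.83 rad/s².

α ≈ 17.8 rad/s²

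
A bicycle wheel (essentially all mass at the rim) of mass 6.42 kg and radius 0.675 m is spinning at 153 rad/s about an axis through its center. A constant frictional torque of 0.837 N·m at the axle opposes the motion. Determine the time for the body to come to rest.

t ≈ 535 s

I = MR² = (6.42)(0.675)² = 2.925 kg·m².
The net torque has magnitude 0.837 N·m, opposing ω.
|α| = τ/I = 0.8370/2.925 = 0.2861 rad/s² (deceleration).
0 = ω₀ − |α|t ⇒ t = ω₀/|α| = 153/0.2861 = 534.7 s.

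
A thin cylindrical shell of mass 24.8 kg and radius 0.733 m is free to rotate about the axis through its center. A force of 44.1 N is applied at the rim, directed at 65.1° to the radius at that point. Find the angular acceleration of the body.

α ≈ 2.20 rad/s²

I = MR² = (24.8)(0.733)² = 13.32 kg·m².
Only the tangential component produces torque: τ = F R sinθ = (44.1)(0.733) sin 65.1° = 29.32 N·m.
Newton's second law for rotation, τ = Iα, gives α = τ/I = 29.32/13.32 = 2.200 rad/s².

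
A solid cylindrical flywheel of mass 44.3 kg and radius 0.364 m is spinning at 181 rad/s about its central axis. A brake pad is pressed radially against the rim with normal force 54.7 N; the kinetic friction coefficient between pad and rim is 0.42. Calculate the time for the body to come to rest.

t ≈ 63.5 s

I = ½MR² = (1/2)(44.3)(0.364)² = 2.935 kg·m².
Friction force f = μN = (0.42)(54.7) = 22.97 N at the rim; torque magnitude τ = fR = 8.363 N·m, opposing ω.
|α| = τ/I = 8.363/2.935 = 2.849 rad/s² (deceleration).
0 = ω₀ − |α|t ⇒ t = ω₀/|α| = 181/2.849 = 63.52 s.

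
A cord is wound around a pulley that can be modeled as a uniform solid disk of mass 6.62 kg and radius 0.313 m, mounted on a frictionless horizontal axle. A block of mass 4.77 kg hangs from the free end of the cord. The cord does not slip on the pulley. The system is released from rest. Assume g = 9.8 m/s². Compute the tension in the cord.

I = ½MR² = (1/2)(6.62)(0.313)² = 0.3243 kg·m².
Block: mg − T = ma. Pulley: TR = Iα. No-slip: a = αR, so T = (I/R²)a = 3.310·a.
Then mg = (m + 3.310)a, so a = (4.77)(9.8)/(4.77 + 3.310) = 5.785 m/s².
T = 3.310·a = 19.15 N.

T ≈ 19.1 N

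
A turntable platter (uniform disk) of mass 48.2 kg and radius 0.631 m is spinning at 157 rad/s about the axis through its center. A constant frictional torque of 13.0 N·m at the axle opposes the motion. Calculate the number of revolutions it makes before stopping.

I = ½MR² = (1/2)(48.2)(0.631)² = 9.596 kg·m².
The net torque has magnitude 13.0 N·m, opposing ω.
|α| = τ/I = 13.00/9.596 = 1.355 rad/s² (deceleration).
ω² = ω₀² − 2|α|θ with ω = 0 ⇒ θ = ω₀²/(2|α|) = 9097 rad = 1448 rev.

≈ 1450 revolutions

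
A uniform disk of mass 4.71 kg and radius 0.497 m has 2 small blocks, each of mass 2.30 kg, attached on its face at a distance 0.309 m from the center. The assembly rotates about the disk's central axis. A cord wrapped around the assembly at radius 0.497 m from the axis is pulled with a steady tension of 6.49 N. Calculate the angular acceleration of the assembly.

I_disk = ½MR² = ½(4.71)(0.497)² = 0.5817 kg·m².
I_blocks = 2·m·r² = 2(2.30)(0.309)² = 0.4392 kg·m².
Total I = 1.021 kg·m².
τ = F r = (6.49)(0.497) = 3.226 N·m.
α = τ/I = 3.226/1.021 = 3.159 rad/s².

α ≈ 3.16 rad/s²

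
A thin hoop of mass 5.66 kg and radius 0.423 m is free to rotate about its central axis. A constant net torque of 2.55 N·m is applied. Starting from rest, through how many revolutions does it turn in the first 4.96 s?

I = MR² = (5.66)(0.423)² = 1.013 kg·m².
α = τ/I = 2.55/1.013 = 2.518 rad/s².
θ = ½αt² = ½(2.518)(4.96)² = 30.97 rad.
Revolutions = θ/(2π) = 4.929.

≈ 4.93 revolutions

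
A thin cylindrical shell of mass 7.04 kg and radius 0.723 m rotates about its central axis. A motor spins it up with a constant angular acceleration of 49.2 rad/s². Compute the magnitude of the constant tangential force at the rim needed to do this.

F ≈ 250 N

I = MR² = (7.04)(0.723)² = 3.680 kg·m².
The required torque is τ = Iα = (3.680)(49.20) = 181.1 N·m.
A tangential force at the rim gives τ = FR, so F = τ/R = 181.1/0.723 = 250.4 N.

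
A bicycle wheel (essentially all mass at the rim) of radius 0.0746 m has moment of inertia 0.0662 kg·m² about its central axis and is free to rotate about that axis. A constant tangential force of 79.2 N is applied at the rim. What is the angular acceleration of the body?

τ = F R = (79.2)(0.0746) = 5.908 N·m.
From τ = Iα: α = 5.908/0.06620 = 89.25 rad/s².

α ≈ 89.2 rad/s²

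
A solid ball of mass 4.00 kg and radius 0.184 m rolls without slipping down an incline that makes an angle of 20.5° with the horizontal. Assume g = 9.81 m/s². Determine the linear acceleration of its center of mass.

a ≈ 2.45 m/s²

Translation along the incline: Mg sinθ − f = Ma.
Rotation about the center: fR = Iα with I = (2/5)MR². No-slip gives a = αR, so f = (I/R²)a = (2/5)M a.
Substituting: Mg sinθ = (1 + 0.4000)Ma, so a = g sinθ/(1 + 0.4000) = (9.81) sin 20.5° / 1.400 = 2.454 m/s².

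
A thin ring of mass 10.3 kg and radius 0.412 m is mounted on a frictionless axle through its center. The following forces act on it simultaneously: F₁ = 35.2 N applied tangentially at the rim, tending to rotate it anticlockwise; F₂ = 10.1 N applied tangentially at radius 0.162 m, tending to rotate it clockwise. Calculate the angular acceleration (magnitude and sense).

α ≈ 7.36 rad/s², anticlockwise

I = MR² = (10.3)(0.412)² = 1.748 kg·m².
Taking anticlockwise as positive: τ₁ = +(35.2)(0.412) = +14.50 N·m; τ₂ = −(10.1)(0.162) = −1.636 N·m.
Net torque τ = 12.87 N·m.
α = τ/I = 12.87/1.748 = 7.359 rad/s².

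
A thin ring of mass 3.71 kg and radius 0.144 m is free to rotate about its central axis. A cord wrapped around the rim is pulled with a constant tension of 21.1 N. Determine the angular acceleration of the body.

I = MR² = (3.71)(0.144)² = 0.07693 kg·m².
τ = F R = (21.1)(0.144) = 3.038 N·m.
Newton's second law for rotation, τ = Iα, gives α = τ/I = 3.038/0.07693 = 39.50 rad/s².

α ≈ 39.5 rad/s²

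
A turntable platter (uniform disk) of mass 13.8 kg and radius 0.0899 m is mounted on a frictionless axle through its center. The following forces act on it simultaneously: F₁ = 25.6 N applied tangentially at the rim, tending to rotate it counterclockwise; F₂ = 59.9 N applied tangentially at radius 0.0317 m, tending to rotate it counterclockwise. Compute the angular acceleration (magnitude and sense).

α ≈ 75.3 rad/s², counterclockwise

I = ½MR² = (1/2)(13.8)(0.0899)² = 0.05577 kg·m².
Taking counterclockwise as positive: τ₁ = +(25.6)(0.0899) = +2.301 N·m; τ₂ = +(59.9)(0.0317) = +1.899 N·m.
Net torque τ = 4.200 N·m.
α = τ/I = 4.200/0.05577 = 75.32 rad/s².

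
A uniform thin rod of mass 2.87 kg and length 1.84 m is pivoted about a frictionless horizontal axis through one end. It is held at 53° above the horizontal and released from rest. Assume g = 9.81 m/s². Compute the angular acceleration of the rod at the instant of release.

α ≈ 4.81 rad/s²

About the pivot, I = (1/3)ML² = (1/3)(2.87)(1.84)² = 3.239 kg·m².
The weight acts at the center, a distance L/2 = 0.9200 m from the pivot; τ = Mg(L/2) cos 53° = 15.59 N·m.
α = τ/I = 15.59/3.239 = 4.813 rad/s².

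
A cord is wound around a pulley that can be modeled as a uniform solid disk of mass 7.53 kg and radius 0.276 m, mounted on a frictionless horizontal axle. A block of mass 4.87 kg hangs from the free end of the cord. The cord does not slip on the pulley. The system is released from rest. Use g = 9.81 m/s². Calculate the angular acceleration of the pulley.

I = ½MR² = (1/2)(7.53)(0.276)² = 0.2868 kg·m².
Block: mg − T = ma. Pulley: TR = Iα. No-slip: a = αR, so T = (I/R²)a = 3.765·a.
Then mg = (m + 3.765)a, so a = (4.87)(9.81)/(4.87 + 3.765) = 5.533 m/s².
α = a/R = 5.533/0.276 = 20.05 rad/s².

α ≈ 20.0 rad/s²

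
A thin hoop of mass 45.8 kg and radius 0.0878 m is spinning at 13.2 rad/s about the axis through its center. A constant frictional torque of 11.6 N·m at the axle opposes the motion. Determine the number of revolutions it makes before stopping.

I = MR² = (45.8)(0.0878)² = 0.3531 kg·m².
The net torque has magnitude 11.6 N·m, opposing ω.
|α| = τ/I = 11.60/0.3531 = 32.86 rad/s² (deceleration).
ω² = ω₀² − 2|α|θ with ω = 0 ⇒ θ = ω₀²/(2|α|) = 2.652 rad = 0.4220 rev.

≈ 0.422 revolutions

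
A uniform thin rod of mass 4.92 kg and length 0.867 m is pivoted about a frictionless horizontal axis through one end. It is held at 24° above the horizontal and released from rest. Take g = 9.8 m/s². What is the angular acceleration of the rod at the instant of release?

About the pivot, I = (1/3)ML² = (1/3)(4.92)(0.867)² = 1.233 kg·m².
The weight acts at the center, a distance L/2 = 0.4335 m from the pivot; τ = Mg(L/2) cos 24° = 19.09 N·m.
α = τ/I = 19.09/1.233 = 15.49 rad/s².
(Equivalently α = (3g/(2L)) cos 24° = 15.49 rad/s².)

α ≈ 15.5 rad/s²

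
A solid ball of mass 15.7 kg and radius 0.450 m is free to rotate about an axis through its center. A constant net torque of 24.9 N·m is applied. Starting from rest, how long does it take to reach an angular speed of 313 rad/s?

I = (2/5)MR² = (2/5)(15.7)(0.450)² = 1.272 kg·m².
α = τ/I = 24.9/1.272 = 19.58 rad/s².
ω = αt ⇒ t = ω/α = 313/19.58 = 15.99 s.

t ≈ 16.0 s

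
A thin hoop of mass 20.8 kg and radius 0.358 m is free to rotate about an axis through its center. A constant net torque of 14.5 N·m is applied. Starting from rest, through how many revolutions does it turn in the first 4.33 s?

≈ 8.12 revolutions

I = MR² = (20.8)(0.358)² = 2.666 kg·m².
α = τ/I = 14.5/2.666 = 5.439 rad/s².
θ = ½αt² = ½(5.439)(4.33)² = 50.99 rad.
Revolutions = θ/(2π) = 8.115.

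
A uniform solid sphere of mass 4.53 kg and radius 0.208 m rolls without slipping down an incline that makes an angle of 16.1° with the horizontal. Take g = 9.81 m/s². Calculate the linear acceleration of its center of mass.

a ≈ 1.94 m/s²

Translation along the incline: Mg sinθ − f = Ma.
Rotation about the center: fR = Iα with I = (2/5)MR². No-slip gives a = αR, so f = (I/R²)a = (2/5)M a.
Substituting: Mg sinθ = (1 + 0.4000)Ma, so a = g sinθ/(1 + 0.4000) = (9.81) sin 16.1° / 1.400 = 1.943 m/s².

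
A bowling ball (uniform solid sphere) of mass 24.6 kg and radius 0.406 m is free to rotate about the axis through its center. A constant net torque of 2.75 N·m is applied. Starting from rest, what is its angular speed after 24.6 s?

ω ≈ 41.7 rad/s

I = (2/5)MR² = (2/5)(24.6)(0.406)² = 1.622 kg·m².
α = τ/I = 2.75/1.622 = 1.695 rad/s².
ω = ω₀ + αt = 0 + (1.695)(24.6) = 41.71 rad/s.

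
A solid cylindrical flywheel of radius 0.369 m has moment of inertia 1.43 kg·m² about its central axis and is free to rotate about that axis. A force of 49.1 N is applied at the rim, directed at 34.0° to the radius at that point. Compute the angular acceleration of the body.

Only the tangential component produces torque: τ = F R sinθ = (49.1)(0.369) sin 34.0° = 10.13 N·m.
From τ = Iα: α = 10.13/1.430 = 7.085 rad/s².

α ≈ 7.08 rad/s²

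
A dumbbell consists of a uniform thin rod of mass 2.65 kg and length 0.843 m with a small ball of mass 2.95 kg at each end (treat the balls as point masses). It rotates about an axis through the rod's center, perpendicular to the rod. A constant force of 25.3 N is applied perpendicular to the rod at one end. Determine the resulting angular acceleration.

I_rod = (1/12)ML² = (1/12)(2.65)(0.843)² = 0.1569 kg·m².
I_balls = 2·m·(L/2)² = 2(2.95)(0.4215)² = 1.048 kg·m².
Total I = 1.205 kg·m².
τ = F·(L/2) = (25.3)(0.421) = 10.66 N·m.
α = τ/I = 10.66/1.205 = 8.849 rad/s².

α ≈ 8.85 rad/s²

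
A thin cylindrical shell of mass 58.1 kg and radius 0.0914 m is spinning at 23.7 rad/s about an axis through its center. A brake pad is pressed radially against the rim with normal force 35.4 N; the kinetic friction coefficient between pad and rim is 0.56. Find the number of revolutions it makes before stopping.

I = MR² = (58.1)(0.0914)² = 0.4854 kg·m².
Friction force f = μN = (0.56)(35.4) = 19.82 N at the rim; torque magnitude τ = fR = 1.812 N·m, opposing ω.
|α| = τ/I = 1.812/0.4854 = 3.733 rad/s² (deceleration).
ω² = ω₀² − 2|α|θ with ω = 0 ⇒ θ = ω₀²/(2|α|) = 75.23 rad = 11.97 rev.

≈ 12.0 revolutions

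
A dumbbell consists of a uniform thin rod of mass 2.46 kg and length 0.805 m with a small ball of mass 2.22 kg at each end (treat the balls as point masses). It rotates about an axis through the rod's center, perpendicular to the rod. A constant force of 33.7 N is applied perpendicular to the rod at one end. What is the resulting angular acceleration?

α ≈ 15.9 rad/s²

I_rod = (1/12)ML² = (1/12)(2.46)(0.805)² = 0.1328 kg·m².
I_balls = 2·m·(L/2)² = 2(2.22)(0.4025)² = 0.7193 kg·m².
Total I = 0.8522 kg·m².
τ = F·(L/2) = (33.7)(0.403) = 13.56 N·m.
α = τ/I = 13.56/0.8522 = 15.92 rad/s².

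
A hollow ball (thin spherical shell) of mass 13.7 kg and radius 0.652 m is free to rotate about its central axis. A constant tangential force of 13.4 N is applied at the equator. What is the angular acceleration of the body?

I = (2/3)MR² = (2/3)(13.7)(0.652)² = 3.883 kg·m².
τ = F R = (13.4)(0.652) = 8.737 N·m.
Newton's second law for rotation, τ = Iα, gives α = τ/I = 8.737/3.883 = 2.250 rad/s².

α ≈ 2.25 rad/s²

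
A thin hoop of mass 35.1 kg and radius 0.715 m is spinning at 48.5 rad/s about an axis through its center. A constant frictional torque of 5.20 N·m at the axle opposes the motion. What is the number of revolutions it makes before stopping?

I = MR² = (35.1)(0.715)² = 17.94 kg·m².
The net torque has magnitude 5.20 N·m, opposing ω.
|α| = τ/I = 5.200/17.94 = 0.2898 rad/s² (deceleration).
ω² = ω₀² − 2|α|θ with ω = 0 ⇒ θ = ω₀²/(2|α|) = 4059 rad = 645.9 rev.

≈ 646 revolutions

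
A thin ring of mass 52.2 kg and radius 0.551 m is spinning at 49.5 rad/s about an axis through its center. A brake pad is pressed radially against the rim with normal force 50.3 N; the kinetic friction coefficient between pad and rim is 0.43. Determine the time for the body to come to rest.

I = MR² = (52.2)(0.551)² = 15.85 kg·m².
Friction force f = μN = (0.43)(50.3) = 21.63 N at the rim; torque magnitude τ = fR = 11.92 N·m, opposing ω.
|α| = τ/I = 11.92/15.85 = 0.7520 rad/s² (deceleration).
0 = ω₀ − |α|t ⇒ t = ω₀/|α| = 49.5/0.7520 = 65.82 s.

t ≈ 65.8 s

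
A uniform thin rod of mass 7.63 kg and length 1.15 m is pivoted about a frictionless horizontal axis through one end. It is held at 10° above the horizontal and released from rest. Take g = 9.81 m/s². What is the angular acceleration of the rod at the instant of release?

About the pivot, I = (1/3)ML² = (1/3)(7.63)(1.15)² = 3.364 kg·m².
The weight acts at the center, a distance L/2 = 0.5750 m from the pivot; τ = Mg(L/2) cos 10° = 42.39 N·m.
α = τ/I = 42.39/3.364 = 12.60 rad/s².
(Equivalently α = (3g/(2L)) cos 10° = 12.60 rad/s².)

α ≈ 12.6 rad/s²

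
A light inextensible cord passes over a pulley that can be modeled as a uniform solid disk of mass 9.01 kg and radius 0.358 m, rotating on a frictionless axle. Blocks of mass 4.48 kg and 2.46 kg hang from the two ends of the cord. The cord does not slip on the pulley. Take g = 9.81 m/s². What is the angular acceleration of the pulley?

I = ½MR² = (1/2)(9.01)(0.358)² = 0.5774 kg·m².
Heavier block: m₁g − T₁ = m₁a. Lighter block: T₂ − m₂g = m₂a.
Pulley: (T₁ − T₂)R = Iα = I(a/R), so T₁ − T₂ = (I/R²)a = (1/2)M_p a = 4.505·a.
Adding the three: (m₁ − m₂)g = (m₁ + m₂ + 4.505)a, so a = (4.48 − 2.46)(9.81)/(4.48 + 2.46 + 4.505) = 1.731 m/s².
α = a/R = 1.731/0.358 = 4.836 rad/s².

α ≈ 4.84 rad/s²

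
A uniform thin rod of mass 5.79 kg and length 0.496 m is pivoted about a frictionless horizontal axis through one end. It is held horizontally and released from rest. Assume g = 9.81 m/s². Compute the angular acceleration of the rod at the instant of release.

α ≈ 29.7 rad/s²

About the pivot, I = (1/3)ML² = (1/3)(5.79)(0.496)² = 0.4748 kg·m².
The weight acts at the center, a distance L/2 = 0.2480 m from the pivot; τ = Mg(L/2) = 14.09 N·m.
α = τ/I = 14.09/0.4748 = 29.67 rad/s².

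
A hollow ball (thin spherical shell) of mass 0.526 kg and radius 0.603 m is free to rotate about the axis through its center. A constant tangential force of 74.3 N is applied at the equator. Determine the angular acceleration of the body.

α ≈ 351 rad/s²

I = (2/3)MR² = (2/3)(0.526)(0.603)² = 0.1275 kg·m².
τ = F R = (74.3)(0.603) = 44.80 N·m.
From τ = Iα: α = 44.80/0.1275 = 351.4 rad/s².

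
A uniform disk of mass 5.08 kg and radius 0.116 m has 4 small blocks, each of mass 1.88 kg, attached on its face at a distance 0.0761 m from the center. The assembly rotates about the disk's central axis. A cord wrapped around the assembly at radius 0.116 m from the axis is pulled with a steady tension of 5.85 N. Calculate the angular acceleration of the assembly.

I_disk = ½MR² = ½(5.08)(0.116)² = 0.03418 kg·m².
I_blocks = 4·m·r² = 4(1.88)(0.0761)² = 0.04355 kg·m².
Total I = 0.07773 kg·m².
τ = F r = (5.85)(0.116) = 0.6786 N·m.
α = τ/I = 0.6786/0.07773 = 8.730 rad/s².

α ≈ 8.73 rad/s²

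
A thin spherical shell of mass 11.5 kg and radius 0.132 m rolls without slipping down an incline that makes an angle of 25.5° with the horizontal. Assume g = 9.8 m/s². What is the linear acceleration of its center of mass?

a ≈ 2.53 m/s²

Translation along the incline: Mg sinθ − f = Ma.
Rotation about the center: fR = Iα with I = (2/3)MR². No-slip gives a = αR, so f = (I/R²)a = (2/3)M a.
Substituting: Mg sinθ = (1 + 0.6667)Ma, so a = g sinθ/(1 + 0.6667) = (9.8) sin 25.5° / 1.667 = 2.531 m/s².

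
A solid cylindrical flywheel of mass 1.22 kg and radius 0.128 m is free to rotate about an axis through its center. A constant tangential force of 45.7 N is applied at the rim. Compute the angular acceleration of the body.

I = ½MR² = (1/2)(1.22)(0.128)² = 0.009994 kg·m².
τ = F R = (45.7)(0.128) = 5.850 N·m.
From τ = Iα: α = 5.850/0.009994 = 585.3 rad/s².

α ≈ 585 rad/s²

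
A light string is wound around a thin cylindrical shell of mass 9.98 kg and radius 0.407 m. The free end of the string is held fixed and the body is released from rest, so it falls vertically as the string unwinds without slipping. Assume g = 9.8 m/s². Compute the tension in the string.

T ≈ 48.9 N

Translation: Mg − T = Ma. Rotation about the center: TR = Iα with I = MR².
With a = αR: T = (I/R²)a = M a, so Mg = (1 + 1.000)Ma.
a = g/(1 + 1.000) = 9.8/2.000 = 4.900 m/s².
T = 1.000·M·a = (1.000)(9.98)(4.900) = 48.90 N.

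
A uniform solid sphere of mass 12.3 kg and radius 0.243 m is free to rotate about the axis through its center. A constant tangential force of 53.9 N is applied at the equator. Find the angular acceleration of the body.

α ≈ 45.1 rad/s²

I = (2/5)MR² = (2/5)(12.3)(0.243)² = 0.2905 kg·m².
τ = F R = (53.9)(0.243) = 13.10 N·m.
Newton's second law for rotation, τ = Iα, gives α = τ/I = 13.10/0.2905 = 45.08 rad/s².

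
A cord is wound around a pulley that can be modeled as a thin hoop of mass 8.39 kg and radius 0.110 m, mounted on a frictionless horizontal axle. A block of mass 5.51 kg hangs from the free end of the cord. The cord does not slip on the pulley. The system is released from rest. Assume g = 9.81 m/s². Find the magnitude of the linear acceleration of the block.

a ≈ 3.89 m/s²

I = MR² = (8.39)(0.110)² = 0.1015 kg·m².
Block: mg − T = ma. Pulley: TR = Iα. No-slip: a = αR, so T = (I/R²)a = 8.390·a.
Then mg = (m + 8.390)a, so a = (5.51)(9.81)/(5.51 + 8.390) = 3.889 m/s².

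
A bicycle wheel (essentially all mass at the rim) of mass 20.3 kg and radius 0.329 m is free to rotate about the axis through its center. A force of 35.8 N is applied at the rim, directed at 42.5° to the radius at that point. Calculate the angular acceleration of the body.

α ≈ 3.62 rad/s²

I = MR² = (20.3)(0.329)² = 2.197 kg·m².
Only the tangential component produces torque: τ = F R sinθ = (35.8)(0.329) sin 42.5° = 7.957 N·m.
From τ = Iα: α = 7.957/2.197 = 3.621 rad/s².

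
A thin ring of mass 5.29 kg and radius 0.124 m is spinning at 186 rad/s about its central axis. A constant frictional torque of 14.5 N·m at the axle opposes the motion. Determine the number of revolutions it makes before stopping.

≈ 15.4 revolutions

I = MR² = (5.29)(0.124)² = 0.08134 kg·m².
The net torque has magnitude 14.5 N·m, opposing ω.
|α| = τ/I = 14.50/0.08134 = 178.3 rad/s² (deceleration).
ω² = ω₀² − 2|α|θ with ω = 0 ⇒ θ = ω₀²/(2|α|) = 97.03 rad = 15.44 rev.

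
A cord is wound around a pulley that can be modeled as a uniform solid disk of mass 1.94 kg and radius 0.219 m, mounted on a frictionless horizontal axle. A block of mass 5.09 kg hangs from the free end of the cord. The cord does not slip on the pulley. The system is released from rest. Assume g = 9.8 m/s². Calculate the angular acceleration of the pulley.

I = ½MR² = (1/2)(1.94)(0.219)² = 0.04652 kg·m².
Block: mg − T = ma. Pulley: TR = Iα. No-slip: a = αR, so T = (I/R²)a = 0.9700·a.
Then mg = (m + 0.9700)a, so a = (5.09)(9.8)/(5.09 + 0.9700) = 8.231 m/s².
α = a/R = 8.231/0.219 = 37.59 rad/s².

α ≈ 37.6 rad/s²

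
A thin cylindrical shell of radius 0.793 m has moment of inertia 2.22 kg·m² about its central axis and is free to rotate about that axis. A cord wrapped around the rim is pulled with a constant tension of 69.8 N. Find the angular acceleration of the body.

α ≈ 24.9 rad/s²

τ = F R = (69.8)(0.793) = 55.35 N·m.
Newton's second law for rotation, τ = Iα, gives α = τ/I = 55.35/2.220 = 24.93 rad/s².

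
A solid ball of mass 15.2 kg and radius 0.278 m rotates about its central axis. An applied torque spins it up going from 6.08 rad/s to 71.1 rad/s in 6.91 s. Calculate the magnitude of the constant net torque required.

τ ≈ 4.42 N·m

I = (2/5)MR² = (2/5)(15.2)(0.278)² = 0.4699 kg·m².
α = Δω/Δt = (71.1 − 6.08)/6.91 = 9.410 rad/s².
τ = Iα = (0.4699)(9.410) = 4.421 N·m.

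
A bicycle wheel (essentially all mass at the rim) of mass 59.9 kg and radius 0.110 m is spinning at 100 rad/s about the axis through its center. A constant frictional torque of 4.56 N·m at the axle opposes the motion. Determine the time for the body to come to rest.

t ≈ 15.9 s

I = MR² = (59.9)(0.110)² = 0.7248 kg·m².
The net torque has magnitude 4.56 N·m, opposing ω.
|α| = τ/I = 4.560/0.7248 = 6.291 rad/s² (deceleration).
0 = ω₀ − |α|t ⇒ t = ω₀/|α| = 100/6.291 = 15.89 s.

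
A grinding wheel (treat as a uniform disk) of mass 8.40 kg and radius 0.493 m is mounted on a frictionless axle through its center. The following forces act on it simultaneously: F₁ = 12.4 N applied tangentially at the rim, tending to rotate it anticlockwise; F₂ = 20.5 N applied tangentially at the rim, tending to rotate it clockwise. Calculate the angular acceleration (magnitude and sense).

I = ½MR² = (1/2)(8.40)(0.493)² = 1.021 kg·m².
Taking anticlockwise as positive: τ₁ = +(12.4)(0.493) = +6.113 N·m; τ₂ = −(20.5)(0.493) = −10.11 N·m.
Net torque τ = -3.993 N·m.
α = τ/I = -3.993/1.021 = -3.912 rad/s².

α ≈ 3.91 rad/s², clockwise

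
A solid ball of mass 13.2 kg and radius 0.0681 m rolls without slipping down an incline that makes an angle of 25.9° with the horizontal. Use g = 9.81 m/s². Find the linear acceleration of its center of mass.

a ≈ 3.06 m/s²

Translation along the incline: Mg sinθ − f = Ma.
Rotation about the center: fR = Iα with I = (2/5)MR². No-slip gives a = αR, so f = (I/R²)a = (2/5)M a.
Substituting: Mg sinθ = (1 + 0.4000)Ma, so a = g sinθ/(1 + 0.4000) = (9.81) sin 25.9° / 1.400 = 3.061 m/s².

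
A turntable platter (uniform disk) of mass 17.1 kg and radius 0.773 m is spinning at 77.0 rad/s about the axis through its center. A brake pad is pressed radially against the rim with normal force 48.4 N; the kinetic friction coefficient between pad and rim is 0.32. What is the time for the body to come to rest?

t ≈ 32.9 s

I = ½MR² = (1/2)(17.1)(0.773)² = 5.109 kg·m².
Friction force f = μN = (0.32)(48.4) = 15.49 N at the rim; torque magnitude τ = fR = 11.97 N·m, opposing ω.
|α| = τ/I = 11.97/5.109 = 2.343 rad/s² (deceleration).
0 = ω₀ − |α|t ⇒ t = ω₀/|α| = 77.0/2.343 = 32.86 s.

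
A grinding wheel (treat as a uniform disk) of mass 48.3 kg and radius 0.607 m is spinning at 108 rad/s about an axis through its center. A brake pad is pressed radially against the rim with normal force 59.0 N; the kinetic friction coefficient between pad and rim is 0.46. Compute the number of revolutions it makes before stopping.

≈ 501 revolutions

I = ½MR² = (1/2)(48.3)(0.607)² = 8.898 kg·m².
Friction force f = μN = (0.46)(59.0) = 27.14 N at the rim; torque magnitude τ = fR = 16.47 N·m, opposing ω.
|α| = τ/I = 16.47/8.898 = 1.851 rad/s² (deceleration).
ω² = ω₀² − 2|α|θ with ω = 0 ⇒ θ = ω₀²/(2|α|) = 3150 rad = 501.3 rev.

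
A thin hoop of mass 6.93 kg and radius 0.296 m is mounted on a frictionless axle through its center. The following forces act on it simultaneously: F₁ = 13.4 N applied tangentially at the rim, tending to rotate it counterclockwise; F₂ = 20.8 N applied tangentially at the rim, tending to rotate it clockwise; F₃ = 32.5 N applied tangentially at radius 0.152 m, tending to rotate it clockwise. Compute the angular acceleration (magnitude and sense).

α ≈ 11.7 rad/s², clockwise

I = MR² = (6.93)(0.296)² = 0.6072 kg·m².
Taking counterclockwise as positive: τ₁ = +(13.4)(0.296) = +3.966 N·m; τ₂ = −(20.8)(0.296) = −6.157 N·m; τ₃ = −(32.5)(0.152) = −4.940 N·m.
Net torque τ = -7.130 N·m.
α = τ/I = -7.130/0.6072 = -11.74 rad/s².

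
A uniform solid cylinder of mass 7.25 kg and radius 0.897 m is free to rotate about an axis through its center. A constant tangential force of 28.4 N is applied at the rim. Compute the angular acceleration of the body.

I = ½MR² = (1/2)(7.25)(0.897)² = 2.917 kg·m².
τ = F R = (28.4)(0.897) = 25.47 N·m.
From τ = Iα: α = 25.47/2.917 = 8.734 rad/s².

α ≈ 8.73 rad/s²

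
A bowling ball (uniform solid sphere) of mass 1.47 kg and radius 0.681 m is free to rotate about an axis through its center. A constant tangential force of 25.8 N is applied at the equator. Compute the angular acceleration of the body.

I = (2/5)MR² = (2/5)(1.47)(0.681)² = 0.2727 kg·m².
τ = F R = (25.8)(0.681) = 17.57 N·m.
Newton's second law for rotation, τ = Iα, gives α = τ/I = 17.57/0.2727 = 64.43 rad/s².

α ≈ 64.4 rad/s²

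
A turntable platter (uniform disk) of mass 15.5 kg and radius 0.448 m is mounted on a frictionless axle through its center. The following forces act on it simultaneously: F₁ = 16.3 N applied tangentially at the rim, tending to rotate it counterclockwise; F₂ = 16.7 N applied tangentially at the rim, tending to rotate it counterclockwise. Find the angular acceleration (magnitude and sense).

I = ½MR² = (1/2)(15.5)(0.448)² = 1.555 kg·m².
Taking counterclockwise as positive: τ₁ = +(16.3)(0.448) = +7.302 N·m; τ₂ = +(16.7)(0.448) = +7.482 N·m.
Net torque τ = 14.78 N·m.
α = τ/I = 14.78/1.555 = 9.505 rad/s².

α ≈ 9.50 rad/s², counterclockwise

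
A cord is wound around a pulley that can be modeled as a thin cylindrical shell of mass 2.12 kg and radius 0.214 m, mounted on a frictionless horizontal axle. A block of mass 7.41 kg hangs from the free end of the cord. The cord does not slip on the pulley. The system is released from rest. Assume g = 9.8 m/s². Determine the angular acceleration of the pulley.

α ≈ 35.6 rad/s²

I = MR² = (2.12)(0.214)² = 0.09709 kg·m².
Block: mg − T = ma. Pulley: TR = Iα. No-slip: a = αR, so T = (I/R²)a = 2.120·a.
Then mg = (m + 2.120)a, so a = (7.41)(9.8)/(7.41 + 2.120) = 7.620 m/s².
α = a/R = 7.620/0.214 = 35.61 rad/s².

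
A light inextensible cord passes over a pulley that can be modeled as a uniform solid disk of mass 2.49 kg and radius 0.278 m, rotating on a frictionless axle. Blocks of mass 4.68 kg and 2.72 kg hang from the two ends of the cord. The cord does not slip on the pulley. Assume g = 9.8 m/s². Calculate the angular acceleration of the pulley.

I = ½MR² = (1/2)(2.49)(0.278)² = 0.09622 kg·m².
Heavier block: m₁g − T₁ = m₁a. Lighter block: T₂ − m₂g = m₂a.
Pulley: (T₁ − T₂)R = Iα = I(a/R), so T₁ − T₂ = (I/R²)a = (1/2)M_p a = 1.245·a.
Adding the three: (m₁ − m₂)g = (m₁ + m₂ + 1.245)a, so a = (4.68 − 2.72)(9.8)/(4.68 + 2.72 + 1.245) = 2.222 m/s².
α = a/R = 2.222/0.278 = 7.992 rad/s².

α ≈ 7.99 rad/s²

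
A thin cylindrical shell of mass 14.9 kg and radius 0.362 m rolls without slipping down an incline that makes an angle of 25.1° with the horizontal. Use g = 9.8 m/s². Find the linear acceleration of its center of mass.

Translation along the incline: Mg sinθ − f = Ma.
Rotation about the center: fR = Iα with I = MR². No-slip gives a = αR, so f = (I/R²)a = M a.
Substituting: Mg sinθ = (1 + 1.000)Ma, so a = g sinθ/(1 + 1.000) = (9.8) sin 25.1° / 2.000 = 2.079 m/s².

a ≈ 2.08 m/s²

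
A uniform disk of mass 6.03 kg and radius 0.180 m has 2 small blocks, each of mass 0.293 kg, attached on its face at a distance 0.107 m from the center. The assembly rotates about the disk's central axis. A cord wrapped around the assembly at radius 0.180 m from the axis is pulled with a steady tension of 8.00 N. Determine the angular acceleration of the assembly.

α ≈ 13.8 rad/s²

I_disk = ½MR² = ½(6.03)(0.180)² = 0.09769 kg·m².
I_blocks = 2·m·r² = 2(0.293)(0.107)² = 0.006709 kg·m².
Total I = 0.1044 kg·m².
τ = F r = (8.00)(0.180) = 1.440 N·m.
α = τ/I = 1.440/0.1044 = 13.79 rad/s².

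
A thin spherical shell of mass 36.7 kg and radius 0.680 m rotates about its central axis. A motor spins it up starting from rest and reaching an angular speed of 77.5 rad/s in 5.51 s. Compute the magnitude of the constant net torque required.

I = (2/3)MR² = (2/3)(36.7)(0.680)² = 11.31 kg·m².
α = Δω/Δt = (77.5 − 0)/5.51 = 14.07 rad/s².
τ = Iα = (11.31)(14.07) = 159.1 N·m.

τ ≈ 159 N·m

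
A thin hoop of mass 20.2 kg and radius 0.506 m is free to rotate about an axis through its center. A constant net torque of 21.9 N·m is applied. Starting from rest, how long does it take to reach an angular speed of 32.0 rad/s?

t ≈ 7.56 s

I = MR² = (20.2)(0.506)² = 5.172 kg·m².
α = τ/I = 21.9/5.172 = 4.234 rad/s².
ω = αt ⇒ t = ω/α = 32.0/4.234 = 7.557 s.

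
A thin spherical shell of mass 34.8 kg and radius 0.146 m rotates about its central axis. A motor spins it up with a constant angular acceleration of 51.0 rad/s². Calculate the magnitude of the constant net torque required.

I = (2/3)MR² = (2/3)(34.8)(0.146)² = 0.4945 kg·m².
τ = Iα = (0.4945)(51.00) = 25.22 N·m.

τ ≈ 25.2 N·m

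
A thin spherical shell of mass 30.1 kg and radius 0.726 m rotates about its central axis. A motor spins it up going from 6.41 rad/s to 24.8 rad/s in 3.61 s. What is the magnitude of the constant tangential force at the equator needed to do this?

I = (2/3)MR² = (2/3)(30.1)(0.726)² = 10.58 kg·m².
α = Δω/Δt = (24.8 − 6.41)/3.61 = 5.094 rad/s².
The required torque is τ = Iα = (10.58)(5.094) = 53.88 N·m.
A tangential force at the equator gives τ = FR, so F = τ/R = 53.88/0.726 = 74.21 N.

F ≈ 74.2 N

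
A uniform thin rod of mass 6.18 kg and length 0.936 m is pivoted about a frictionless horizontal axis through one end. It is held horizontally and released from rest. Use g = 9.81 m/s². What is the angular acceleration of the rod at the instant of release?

α ≈ 15.7 rad/s²

About the pivot, I = (1/3)ML² = (1/3)(6.18)(0.936)² = 1.805 kg·m².
The weight acts at the center, a distance L/2 = 0.4680 m from the pivot; τ = Mg(L/2) = 28.37 N·m.
α = τ/I = 28.37/1.805 = 15.72 rad/s².
(Equivalently α = (3g/(2L)) = 15.72 rad/s².)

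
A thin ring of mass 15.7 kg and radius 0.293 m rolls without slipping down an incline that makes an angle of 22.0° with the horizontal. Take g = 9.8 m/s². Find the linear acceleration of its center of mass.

a ≈ 1.84 m/s²

Translation along the incline: Mg sinθ − f = Ma.
Rotation about the center: fR = Iα with I = MR². No-slip gives a = αR, so f = (I/R²)a = M a.
Substituting: Mg sinθ = (1 + 1.000)Ma, so a = g sinθ/(1 + 1.000) = (9.8) sin 22.0° / 2.000 = 1.836 m/s².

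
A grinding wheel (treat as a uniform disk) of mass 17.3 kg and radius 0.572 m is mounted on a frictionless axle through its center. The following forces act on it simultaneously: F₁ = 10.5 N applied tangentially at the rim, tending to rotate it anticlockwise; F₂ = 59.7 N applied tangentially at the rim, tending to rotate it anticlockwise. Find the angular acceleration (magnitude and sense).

I = ½MR² = (1/2)(17.3)(0.572)² = 2.830 kg·m².
Taking anticlockwise as positive: τ₁ = +(10.5)(0.572) = +6.006 N·m; τ₂ = +(59.7)(0.572) = +34.15 N·m.
Net torque τ = 40.15 N·m.
α = τ/I = 40.15/2.830 = 14.19 rad/s².

α ≈ 14.2 rad/s², anticlockwise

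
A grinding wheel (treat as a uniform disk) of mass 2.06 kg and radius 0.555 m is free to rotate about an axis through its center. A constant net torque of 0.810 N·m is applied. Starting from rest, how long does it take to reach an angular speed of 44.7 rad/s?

I = ½MR² = (1/2)(2.06)(0.555)² = 0.3173 kg·m².
α = τ/I = 0.810/0.3173 = 2.553 rad/s².
ω = αt ⇒ t = ω/α = 44.7/2.553 = 17.51 s.

t ≈ 17.5 s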